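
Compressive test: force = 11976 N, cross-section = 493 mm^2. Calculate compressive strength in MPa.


CS = 11976 / 493 = 24.3 MPa

24.3


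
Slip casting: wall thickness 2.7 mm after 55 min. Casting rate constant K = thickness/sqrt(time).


K = 2.7 / sqrt(55) = 2.7 / 7.4162 = 0.364 mm/min^0.5

0.364


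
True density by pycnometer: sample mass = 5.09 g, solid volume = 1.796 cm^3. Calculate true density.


TD = 5.09 / 1.796 = 2.834 g/cm^3

2.834


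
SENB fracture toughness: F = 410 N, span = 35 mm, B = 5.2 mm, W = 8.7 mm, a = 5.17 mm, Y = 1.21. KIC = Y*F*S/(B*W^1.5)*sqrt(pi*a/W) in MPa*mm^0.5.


KIC = 1.21*410*35/(5.2*8.7^1.5)*sqrt(pi*5.17/8.7) = 177.79

177.79


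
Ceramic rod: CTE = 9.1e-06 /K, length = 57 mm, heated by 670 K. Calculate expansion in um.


dL = 9.1e-06 * 57 * 670 * 1000 = 347.529 um

347.529


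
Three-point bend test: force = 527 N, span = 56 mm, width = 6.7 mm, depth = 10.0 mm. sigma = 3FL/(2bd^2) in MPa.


sigma = 3*527*56/(2*6.7*10.0^2) = 66.1 MPa

66.1


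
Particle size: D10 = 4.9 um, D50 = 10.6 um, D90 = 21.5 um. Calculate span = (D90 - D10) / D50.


Span = (21.5 - 4.9) / 10.6 = 16.6 / 10.6 = 1.566

1.566


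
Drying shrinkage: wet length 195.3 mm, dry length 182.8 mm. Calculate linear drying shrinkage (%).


DS = (195.3 - 182.8) / 195.3 * 100 = 6.4%

6.4


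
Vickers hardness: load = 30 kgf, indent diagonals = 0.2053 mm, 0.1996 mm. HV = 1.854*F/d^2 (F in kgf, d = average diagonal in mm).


d_avg = (0.2053+0.1996)/2 = 0.20245 mm
HV = 1.854*30/0.20245^2 = 1357

1357


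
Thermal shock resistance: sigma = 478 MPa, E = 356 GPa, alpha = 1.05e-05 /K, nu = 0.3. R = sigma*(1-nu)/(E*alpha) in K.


R = 478*(1-0.3)/(356*1000*1.05e-05) = 90 K

90


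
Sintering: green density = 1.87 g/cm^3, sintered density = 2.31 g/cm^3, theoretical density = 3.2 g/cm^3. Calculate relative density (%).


Relative = 2.31 / 3.2 * 100 = 72.2%

72.2


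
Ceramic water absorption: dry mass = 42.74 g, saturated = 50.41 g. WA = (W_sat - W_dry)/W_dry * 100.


WA = (50.41 - 42.74) / 42.74 * 100 = 17.95%

17.95


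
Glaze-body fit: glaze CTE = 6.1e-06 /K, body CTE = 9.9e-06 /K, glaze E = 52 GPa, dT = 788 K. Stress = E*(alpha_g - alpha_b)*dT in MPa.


Stress = 52*1000*(6.1e-06 - 9.9e-06)*788 = -155.7 MPa

-155.7


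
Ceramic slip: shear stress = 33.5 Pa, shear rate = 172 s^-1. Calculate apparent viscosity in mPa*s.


eta = tau/gamma * 1000 = 33.5/172 * 1000 = 194.8 mPa*s

194.8


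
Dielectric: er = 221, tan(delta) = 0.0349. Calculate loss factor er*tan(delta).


Loss = 221 * 0.0349 = 7.713

7.713


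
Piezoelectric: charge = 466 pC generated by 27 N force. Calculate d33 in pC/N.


d33 = 466 / 27 = 17.3 pC/N

17.3


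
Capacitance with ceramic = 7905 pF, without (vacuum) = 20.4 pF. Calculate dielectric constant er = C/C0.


er = 7905 / 20.4 = 387.5

387.5


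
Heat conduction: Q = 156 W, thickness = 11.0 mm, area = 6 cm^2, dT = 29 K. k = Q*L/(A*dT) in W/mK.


k = 156*11.0/1000/(6/10000*29) = 98.62 W/mK

98.62


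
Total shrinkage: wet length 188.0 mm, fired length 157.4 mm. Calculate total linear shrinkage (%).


TS = (188.0 - 157.4) / 188.0 * 100 = 16.28%

16.28


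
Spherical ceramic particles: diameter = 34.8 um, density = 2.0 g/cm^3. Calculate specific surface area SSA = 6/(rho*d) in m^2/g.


SSA = 6 / (2.0 * 34.8) = 0.086 m^2/g

0.086


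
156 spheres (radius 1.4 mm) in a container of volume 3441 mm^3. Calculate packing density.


V_sphere = 4/3*pi*1.4^3 = 11.494 mm^3
Total V = 156*11.494 = 1793.064 mm^3
PD = 1793.064 / 3441 = 0.521

0.521


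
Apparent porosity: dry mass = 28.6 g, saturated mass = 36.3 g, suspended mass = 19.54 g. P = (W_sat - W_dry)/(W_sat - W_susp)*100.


P = (36.3 - 28.6) / (36.3 - 19.54) * 100 = 7.7 / 16.76 * 100 = 45.9%

45.9


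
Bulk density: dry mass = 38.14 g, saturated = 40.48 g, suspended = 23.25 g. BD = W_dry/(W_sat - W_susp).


BD = 38.14 / (40.48 - 23.25) = 38.14 / 17.23 = 2.214 g/cm^3

2.214


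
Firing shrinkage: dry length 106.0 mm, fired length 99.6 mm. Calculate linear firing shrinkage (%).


FS = (106.0 - 99.6) / 106.0 * 100 = 6.04%

6.04


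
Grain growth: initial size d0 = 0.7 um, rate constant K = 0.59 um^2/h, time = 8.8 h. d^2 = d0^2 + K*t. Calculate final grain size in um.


d^2 = 0.7^2 + 0.59*8.8 = 5.682
d = sqrt(5.682) = 2.38 um

2.38


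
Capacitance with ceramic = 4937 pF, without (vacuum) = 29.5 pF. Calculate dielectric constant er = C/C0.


er = 4937 / 29.5 = 167.36

167.36


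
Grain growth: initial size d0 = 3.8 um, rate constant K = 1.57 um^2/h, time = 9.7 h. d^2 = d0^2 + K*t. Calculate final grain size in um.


d^2 = 3.8^2 + 1.57*9.7 = 29.669
d = sqrt(29.669) = 5.45 um

5.45


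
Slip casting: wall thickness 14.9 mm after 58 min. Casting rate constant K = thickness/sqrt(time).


K = 14.9 / sqrt(58) = 14.9 / 7.6158 = 1.956 mm/min^0.5

1.956


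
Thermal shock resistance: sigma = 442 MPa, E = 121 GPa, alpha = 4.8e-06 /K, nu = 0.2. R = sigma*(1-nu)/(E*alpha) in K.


R = 442*(1-0.2)/(121*1000*4.8e-06) = 609 K

609


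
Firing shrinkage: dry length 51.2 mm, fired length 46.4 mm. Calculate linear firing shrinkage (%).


FS = (51.2 - 46.4) / 51.2 * 100 = 9.38%

9.38


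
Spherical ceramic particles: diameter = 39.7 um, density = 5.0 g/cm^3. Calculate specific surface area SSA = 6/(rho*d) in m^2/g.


SSA = 6 / (5.0 * 39.7) = 0.03 m^2/g

0.03


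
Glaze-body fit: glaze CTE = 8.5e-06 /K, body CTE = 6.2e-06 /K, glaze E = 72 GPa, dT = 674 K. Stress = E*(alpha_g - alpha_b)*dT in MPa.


Stress = 72*1000*(8.5e-06 - 6.2e-06)*674 = 111.6 MPa

111.6


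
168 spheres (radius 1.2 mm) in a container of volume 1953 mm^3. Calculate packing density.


V_sphere = 4/3*pi*1.2^3 = 7.2382 mm^3
Total V = 168*7.2382 = 1216.0176 mm^3
PD = 1216.0176 / 1953 = 0.623

0.623


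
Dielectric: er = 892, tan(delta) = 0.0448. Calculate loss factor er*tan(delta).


Loss = 892 * 0.0448 = 39.962

39.962


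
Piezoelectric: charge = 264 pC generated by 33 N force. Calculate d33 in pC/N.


d33 = 264 / 33 = 8.0 pC/N

8.0


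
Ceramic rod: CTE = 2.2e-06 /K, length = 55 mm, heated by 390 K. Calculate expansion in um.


dL = 2.2e-06 * 55 * 390 * 1000 = 47.19 um

47.19


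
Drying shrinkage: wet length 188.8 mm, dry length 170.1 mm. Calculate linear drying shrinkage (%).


DS = (188.8 - 170.1) / 188.8 * 100 = 9.9%

9.9


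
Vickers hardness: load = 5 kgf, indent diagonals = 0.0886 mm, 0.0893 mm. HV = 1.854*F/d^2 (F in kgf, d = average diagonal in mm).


d_avg = (0.0886+0.0893)/2 = 0.08895 mm
HV = 1.854*5/0.08895^2 = 1172

1172


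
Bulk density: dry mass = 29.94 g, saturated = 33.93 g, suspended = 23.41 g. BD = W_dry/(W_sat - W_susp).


BD = 29.94 / (33.93 - 23.41) = 29.94 / 10.52 = 2.846 g/cm^3

2.846


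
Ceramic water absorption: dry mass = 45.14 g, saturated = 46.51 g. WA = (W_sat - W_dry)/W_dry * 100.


WA = (46.51 - 45.14) / 45.14 * 100 = 3.04%

3.04


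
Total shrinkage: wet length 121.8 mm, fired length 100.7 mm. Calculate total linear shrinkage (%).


TS = (121.8 - 100.7) / 121.8 * 100 = 17.32%

17.32


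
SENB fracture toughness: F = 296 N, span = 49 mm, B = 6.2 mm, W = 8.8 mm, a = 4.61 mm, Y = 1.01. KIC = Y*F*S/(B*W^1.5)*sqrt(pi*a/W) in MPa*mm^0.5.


KIC = 1.01*296*49/(6.2*8.8^1.5)*sqrt(pi*4.61/8.8) = 116.11

116.11


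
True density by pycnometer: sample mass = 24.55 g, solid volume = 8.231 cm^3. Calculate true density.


TD = 24.55 / 8.231 = 2.983 g/cm^3

2.983


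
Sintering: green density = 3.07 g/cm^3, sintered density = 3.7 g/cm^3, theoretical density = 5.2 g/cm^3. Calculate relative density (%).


Relative = 3.7 / 5.2 * 100 = 71.2%

71.2


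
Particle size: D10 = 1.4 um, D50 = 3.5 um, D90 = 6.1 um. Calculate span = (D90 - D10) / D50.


Span = (6.1 - 1.4) / 3.5 = 4.7 / 3.5 = 1.343

1.343


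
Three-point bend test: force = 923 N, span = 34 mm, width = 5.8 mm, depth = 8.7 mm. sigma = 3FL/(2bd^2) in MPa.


sigma = 3*923*34/(2*5.8*8.7^2) = 107.2 MPa

107.2


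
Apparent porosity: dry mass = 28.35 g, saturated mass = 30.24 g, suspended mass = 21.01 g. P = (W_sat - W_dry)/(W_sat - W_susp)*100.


P = (30.24 - 28.35) / (30.24 - 21.01) * 100 = 1.89 / 9.23 * 100 = 20.5%

20.5


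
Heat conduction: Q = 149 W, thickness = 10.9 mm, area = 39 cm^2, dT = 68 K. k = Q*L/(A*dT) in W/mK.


k = 149*10.9/1000/(39/10000*68) = 6.12 W/mK

6.12


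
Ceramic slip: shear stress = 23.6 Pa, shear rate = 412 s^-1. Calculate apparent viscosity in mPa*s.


eta = tau/gamma * 1000 = 23.6/412 * 1000 = 57.3 mPa*s

57.3


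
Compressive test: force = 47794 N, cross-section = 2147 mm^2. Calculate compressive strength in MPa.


CS = 47794 / 2147 = 22.3 MPa

22.3


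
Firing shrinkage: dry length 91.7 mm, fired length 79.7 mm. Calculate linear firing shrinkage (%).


FS = (91.7 - 79.7) / 91.7 * 100 = 13.09%

13.09


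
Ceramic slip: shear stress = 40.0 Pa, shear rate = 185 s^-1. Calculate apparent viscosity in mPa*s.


eta = tau/gamma * 1000 = 40.0/185 * 1000 = 216.2 mPa*s

216.2


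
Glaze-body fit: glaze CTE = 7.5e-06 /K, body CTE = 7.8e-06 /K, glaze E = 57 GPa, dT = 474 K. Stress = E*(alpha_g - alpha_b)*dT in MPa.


Stress = 57*1000*(7.5e-06 - 7.8e-06)*474 = -8.1 MPa

-8.1


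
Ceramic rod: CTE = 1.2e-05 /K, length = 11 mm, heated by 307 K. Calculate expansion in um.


dL = 1.2e-05 * 11 * 307 * 1000 = 40.524 um

40.524


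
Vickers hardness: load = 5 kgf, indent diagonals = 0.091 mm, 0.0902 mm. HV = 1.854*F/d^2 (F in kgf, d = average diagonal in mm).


d_avg = (0.091+0.0902)/2 = 0.0906 mm
HV = 1.854*5/0.0906^2 = 1129

1129


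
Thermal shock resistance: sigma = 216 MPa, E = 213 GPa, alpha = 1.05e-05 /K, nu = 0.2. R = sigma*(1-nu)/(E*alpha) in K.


R = 216*(1-0.2)/(213*1000*1.05e-05) = 77 K

77


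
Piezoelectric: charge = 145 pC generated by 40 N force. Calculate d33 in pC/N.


d33 = 145 / 40 = 3.6 pC/N

3.6


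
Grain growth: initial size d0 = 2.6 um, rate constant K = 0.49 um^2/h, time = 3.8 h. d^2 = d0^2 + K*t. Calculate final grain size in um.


d^2 = 2.6^2 + 0.49*3.8 = 8.622
d = sqrt(8.622) = 2.94 um

2.94


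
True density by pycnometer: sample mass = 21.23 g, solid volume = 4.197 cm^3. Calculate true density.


TD = 21.23 / 4.197 = 5.058 g/cm^3

5.058


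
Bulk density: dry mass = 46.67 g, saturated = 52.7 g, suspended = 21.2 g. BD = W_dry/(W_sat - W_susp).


BD = 46.67 / (52.7 - 21.2) = 46.67 / 31.5 = 1.482 g/cm^3

1.482


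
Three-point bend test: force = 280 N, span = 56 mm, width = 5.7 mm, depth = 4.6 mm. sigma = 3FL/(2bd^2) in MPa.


sigma = 3*280*56/(2*5.7*4.6^2) = 195.0 MPa

195.0


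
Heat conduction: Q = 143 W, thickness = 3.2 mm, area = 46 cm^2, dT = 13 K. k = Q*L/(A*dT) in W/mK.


k = 143*3.2/1000/(46/10000*13) = 7.65 W/mK

7.65


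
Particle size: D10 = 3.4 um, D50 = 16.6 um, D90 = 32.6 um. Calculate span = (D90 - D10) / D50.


Span = (32.6 - 3.4) / 16.6 = 29.2 / 16.6 = 1.759

1.759


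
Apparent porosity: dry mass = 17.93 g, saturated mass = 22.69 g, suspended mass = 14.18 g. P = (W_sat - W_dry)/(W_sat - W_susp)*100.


P = (22.69 - 17.93) / (22.69 - 14.18) * 100 = 4.76 / 8.51 * 100 = 55.9%

55.9


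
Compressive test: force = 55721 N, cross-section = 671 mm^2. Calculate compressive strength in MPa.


CS = 55721 / 671 = 83.0 MPa

83.0


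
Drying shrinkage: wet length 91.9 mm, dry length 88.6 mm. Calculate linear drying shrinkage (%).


DS = (91.9 - 88.6) / 91.9 * 100 = 3.59%

3.59


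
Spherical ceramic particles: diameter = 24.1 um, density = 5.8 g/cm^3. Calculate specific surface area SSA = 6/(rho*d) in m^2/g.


SSA = 6 / (5.8 * 24.1) = 0.043 m^2/g

0.043


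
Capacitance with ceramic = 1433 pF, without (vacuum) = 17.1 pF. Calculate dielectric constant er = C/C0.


er = 1433 / 17.1 = 83.8

83.8


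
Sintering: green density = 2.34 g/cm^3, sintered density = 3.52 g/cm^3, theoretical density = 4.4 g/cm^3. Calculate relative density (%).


Relative = 3.52 / 4.4 * 100 = 80.0%

80.0


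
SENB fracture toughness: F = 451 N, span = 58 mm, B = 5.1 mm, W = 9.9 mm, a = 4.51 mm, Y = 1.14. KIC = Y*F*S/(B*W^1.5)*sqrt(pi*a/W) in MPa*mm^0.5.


KIC = 1.14*451*58/(5.1*9.9^1.5)*sqrt(pi*4.51/9.9) = 224.56

224.56


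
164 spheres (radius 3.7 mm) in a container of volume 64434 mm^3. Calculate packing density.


V_sphere = 4/3*pi*3.7^3 = 212.1748 mm^3
Total V = 164*212.1748 = 34796.6672 mm^3
PD = 34796.6672 / 64434 = 0.54

0.54


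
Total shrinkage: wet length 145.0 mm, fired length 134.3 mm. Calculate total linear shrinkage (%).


TS = (145.0 - 134.3) / 145.0 * 100 = 7.38%

7.38


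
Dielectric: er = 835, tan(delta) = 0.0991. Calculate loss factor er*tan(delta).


Loss = 835 * 0.0991 = 82.749

82.749


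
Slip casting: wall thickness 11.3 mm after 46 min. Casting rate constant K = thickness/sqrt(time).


K = 11.3 / sqrt(46) = 11.3 / 6.7823 = 1.666 mm/min^0.5

1.666


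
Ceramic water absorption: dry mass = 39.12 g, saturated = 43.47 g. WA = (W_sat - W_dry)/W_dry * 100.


WA = (43.47 - 39.12) / 39.12 * 100 = 11.12%

11.12


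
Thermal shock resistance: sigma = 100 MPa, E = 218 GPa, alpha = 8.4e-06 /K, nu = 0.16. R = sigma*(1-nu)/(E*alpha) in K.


R = 100*(1-0.16)/(218*1000*8.4e-06) = 46 K

46


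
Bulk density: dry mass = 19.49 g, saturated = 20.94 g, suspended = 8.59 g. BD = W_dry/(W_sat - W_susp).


BD = 19.49 / (20.94 - 8.59) = 19.49 / 12.35 = 1.578 g/cm^3

1.578


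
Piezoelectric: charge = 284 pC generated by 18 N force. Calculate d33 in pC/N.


d33 = 284 / 18 = 15.8 pC/N

15.8


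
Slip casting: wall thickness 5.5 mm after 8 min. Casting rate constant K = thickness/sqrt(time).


K = 5.5 / sqrt(8) = 5.5 / 2.8284 = 1.945 mm/min^0.5

1.945


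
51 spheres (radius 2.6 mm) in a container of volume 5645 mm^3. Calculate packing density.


V_sphere = 4/3*pi*2.6^3 = 73.6222 mm^3
Total V = 51*73.6222 = 3754.7322 mm^3
PD = 3754.7322 / 5645 = 0.665

0.665


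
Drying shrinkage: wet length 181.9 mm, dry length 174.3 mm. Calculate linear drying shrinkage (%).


DS = (181.9 - 174.3) / 181.9 * 100 = 4.18%

4.18


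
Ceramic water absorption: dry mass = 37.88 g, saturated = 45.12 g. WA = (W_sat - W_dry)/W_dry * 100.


WA = (45.12 - 37.88) / 37.88 * 100 = 19.11%

19.11


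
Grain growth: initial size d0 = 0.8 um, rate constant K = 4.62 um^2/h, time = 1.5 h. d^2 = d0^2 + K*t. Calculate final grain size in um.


d^2 = 0.8^2 + 4.62*1.5 = 7.57
d = sqrt(7.57) = 2.75 um

2.75


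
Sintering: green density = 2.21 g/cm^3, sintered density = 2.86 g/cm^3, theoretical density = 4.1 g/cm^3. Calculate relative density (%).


Relative = 2.86 / 4.1 * 100 = 69.8%

69.8


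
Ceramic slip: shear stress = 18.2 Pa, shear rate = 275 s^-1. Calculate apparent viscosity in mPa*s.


eta = tau/gamma * 1000 = 18.2/275 * 1000 = 66.2 mPa*s

66.2


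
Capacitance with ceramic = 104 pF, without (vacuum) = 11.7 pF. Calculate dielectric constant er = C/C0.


er = 104 / 11.7 = 8.89

8.89


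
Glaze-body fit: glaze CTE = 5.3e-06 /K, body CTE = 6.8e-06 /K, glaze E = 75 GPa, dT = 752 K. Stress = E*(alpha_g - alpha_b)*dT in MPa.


Stress = 75*1000*(5.3e-06 - 6.8e-06)*752 = -84.6 MPa

-84.6


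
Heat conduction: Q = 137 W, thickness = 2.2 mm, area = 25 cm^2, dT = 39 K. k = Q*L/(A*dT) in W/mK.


k = 137*2.2/1000/(25/10000*39) = 3.09 W/mK

3.09


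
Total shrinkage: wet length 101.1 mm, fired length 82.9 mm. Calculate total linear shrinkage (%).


TS = (101.1 - 82.9) / 101.1 * 100 = 18.0%

18.0


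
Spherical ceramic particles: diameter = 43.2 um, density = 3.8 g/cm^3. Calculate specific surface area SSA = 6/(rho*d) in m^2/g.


SSA = 6 / (3.8 * 43.2) = 0.037 m^2/g

0.037


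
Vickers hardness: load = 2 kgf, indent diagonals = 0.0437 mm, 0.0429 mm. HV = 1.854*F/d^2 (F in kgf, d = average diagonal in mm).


d_avg = (0.0437+0.0429)/2 = 0.0433 mm
HV = 1.854*2/0.0433^2 = 1978

1978


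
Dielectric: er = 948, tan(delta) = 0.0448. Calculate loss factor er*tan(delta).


Loss = 948 * 0.0448 = 42.47

42.47


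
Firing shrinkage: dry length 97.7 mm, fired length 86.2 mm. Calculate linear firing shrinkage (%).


FS = (97.7 - 86.2) / 97.7 * 100 = 11.77%

11.77


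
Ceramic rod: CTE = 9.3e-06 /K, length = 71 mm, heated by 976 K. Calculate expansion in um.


dL = 9.3e-06 * 71 * 976 * 1000 = 644.453 um

644.453


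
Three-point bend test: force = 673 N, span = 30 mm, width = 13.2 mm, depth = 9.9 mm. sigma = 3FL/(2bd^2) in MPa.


sigma = 3*673*30/(2*13.2*9.9^2) = 23.4 MPa

23.4


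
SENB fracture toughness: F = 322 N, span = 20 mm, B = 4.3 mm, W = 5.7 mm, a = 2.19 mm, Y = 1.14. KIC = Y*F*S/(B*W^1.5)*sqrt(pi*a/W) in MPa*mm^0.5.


KIC = 1.14*322*20/(4.3*5.7^1.5)*sqrt(pi*2.19/5.7) = 137.84

137.84


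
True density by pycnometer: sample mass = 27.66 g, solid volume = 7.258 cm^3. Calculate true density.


TD = 27.66 / 7.258 = 3.811 g/cm^3

3.811


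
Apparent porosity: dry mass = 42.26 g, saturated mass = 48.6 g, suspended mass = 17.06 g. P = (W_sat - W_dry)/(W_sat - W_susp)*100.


P = (48.6 - 42.26) / (48.6 - 17.06) * 100 = 6.34 / 31.54 * 100 = 20.1%

20.1


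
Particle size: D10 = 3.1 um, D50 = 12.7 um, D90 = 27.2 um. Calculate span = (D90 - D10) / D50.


Span = (27.2 - 3.1) / 12.7 = 24.1 / 12.7 = 1.898

1.898


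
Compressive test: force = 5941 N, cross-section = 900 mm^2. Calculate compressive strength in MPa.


CS = 5941 / 900 = 6.6 MPa

6.6


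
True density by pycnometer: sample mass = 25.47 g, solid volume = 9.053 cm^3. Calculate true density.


TD = 25.47 / 9.053 = 2.813 g/cm^3

2.813


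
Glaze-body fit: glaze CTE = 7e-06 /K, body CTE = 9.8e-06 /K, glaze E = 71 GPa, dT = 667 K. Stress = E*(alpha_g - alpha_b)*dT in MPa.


Stress = 71*1000*(7e-06 - 9.8e-06)*667 = -132.6 MPa

-132.6


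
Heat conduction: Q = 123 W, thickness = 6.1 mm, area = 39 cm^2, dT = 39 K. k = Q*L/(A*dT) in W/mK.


k = 123*6.1/1000/(39/10000*39) = 4.93 W/mK

4.93


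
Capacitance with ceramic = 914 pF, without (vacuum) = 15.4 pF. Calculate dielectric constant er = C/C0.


er = 914 / 15.4 = 59.35

59.35


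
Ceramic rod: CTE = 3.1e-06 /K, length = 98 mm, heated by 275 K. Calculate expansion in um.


dL = 3.1e-06 * 98 * 275 * 1000 = 83.545 um

83.545


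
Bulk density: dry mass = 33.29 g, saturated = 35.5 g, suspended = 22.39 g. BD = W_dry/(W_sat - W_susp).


BD = 33.29 / (35.5 - 22.39) = 33.29 / 13.11 = 2.539 g/cm^3

2.539


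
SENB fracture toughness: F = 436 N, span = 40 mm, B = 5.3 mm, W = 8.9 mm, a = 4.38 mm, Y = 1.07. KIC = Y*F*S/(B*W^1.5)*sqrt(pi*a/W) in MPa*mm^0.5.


KIC = 1.07*436*40/(5.3*8.9^1.5)*sqrt(pi*4.38/8.9) = 164.89

164.89


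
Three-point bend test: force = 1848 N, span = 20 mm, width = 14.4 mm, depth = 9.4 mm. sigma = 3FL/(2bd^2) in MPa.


sigma = 3*1848*20/(2*14.4*9.4^2) = 43.6 MPa

43.6


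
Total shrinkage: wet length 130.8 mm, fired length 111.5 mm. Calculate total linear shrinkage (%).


TS = (130.8 - 111.5) / 130.8 * 100 = 14.76%

14.76


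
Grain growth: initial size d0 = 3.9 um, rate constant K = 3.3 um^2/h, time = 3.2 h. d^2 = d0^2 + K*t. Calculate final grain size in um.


d^2 = 3.9^2 + 3.3*3.2 = 25.77
d = sqrt(25.77) = 5.08 um

5.08


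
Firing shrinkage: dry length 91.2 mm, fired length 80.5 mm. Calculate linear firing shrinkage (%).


FS = (91.2 - 80.5) / 91.2 * 100 = 11.73%

11.73


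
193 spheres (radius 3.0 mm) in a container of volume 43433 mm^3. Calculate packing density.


V_sphere = 4/3*pi*3.0^3 = 113.0973 mm^3
Total V = 193*113.0973 = 21827.7789 mm^3
PD = 21827.7789 / 43433 = 0.503

0.503


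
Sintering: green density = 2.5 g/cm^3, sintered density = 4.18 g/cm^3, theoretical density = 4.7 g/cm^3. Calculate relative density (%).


Relative = 4.18 / 4.7 * 100 = 88.9%

88.9


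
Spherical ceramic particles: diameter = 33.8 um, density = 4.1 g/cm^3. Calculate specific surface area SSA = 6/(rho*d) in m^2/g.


SSA = 6 / (4.1 * 33.8) = 0.043 m^2/g

0.043


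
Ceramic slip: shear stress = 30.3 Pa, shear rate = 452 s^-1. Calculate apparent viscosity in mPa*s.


eta = tau/gamma * 1000 = 30.3/452 * 1000 = 67.0 mPa*s

67.0


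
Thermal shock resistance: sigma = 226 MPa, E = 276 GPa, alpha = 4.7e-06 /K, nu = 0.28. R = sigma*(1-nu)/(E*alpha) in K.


R = 226*(1-0.28)/(276*1000*4.7e-06) = 125 K

125


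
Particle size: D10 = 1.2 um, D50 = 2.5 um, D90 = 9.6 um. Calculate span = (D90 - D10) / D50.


Span = (9.6 - 1.2) / 2.5 = 8.4 / 2.5 = 3.36

3.36


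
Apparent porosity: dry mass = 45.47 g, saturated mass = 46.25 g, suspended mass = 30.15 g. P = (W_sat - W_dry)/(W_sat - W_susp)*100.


P = (46.25 - 45.47) / (46.25 - 30.15) * 100 = 0.78 / 16.1 * 100 = 4.8%

4.8


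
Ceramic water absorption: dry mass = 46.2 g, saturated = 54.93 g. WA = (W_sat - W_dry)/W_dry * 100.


WA = (54.93 - 46.2) / 46.2 * 100 = 18.9%

18.9


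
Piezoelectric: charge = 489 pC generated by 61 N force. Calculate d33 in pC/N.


d33 = 489 / 61 = 8.0 pC/N

8.0


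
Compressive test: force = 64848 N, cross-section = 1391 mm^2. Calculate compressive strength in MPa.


CS = 64848 / 1391 = 46.6 MPa

46.6


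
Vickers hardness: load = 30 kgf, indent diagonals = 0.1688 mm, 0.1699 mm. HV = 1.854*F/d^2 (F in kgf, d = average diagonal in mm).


d_avg = (0.1688+0.1699)/2 = 0.16935 mm
HV = 1.854*30/0.16935^2 = 1939

1939


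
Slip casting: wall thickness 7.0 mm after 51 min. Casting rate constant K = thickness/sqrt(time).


K = 7.0 / sqrt(51) = 7.0 / 7.1414 = 0.98 mm/min^0.5

0.98


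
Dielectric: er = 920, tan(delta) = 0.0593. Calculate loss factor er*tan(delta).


Loss = 920 * 0.0593 = 54.556

54.556


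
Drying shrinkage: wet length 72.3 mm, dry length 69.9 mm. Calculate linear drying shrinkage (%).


DS = (72.3 - 69.9) / 72.3 * 100 = 3.32%

3.32


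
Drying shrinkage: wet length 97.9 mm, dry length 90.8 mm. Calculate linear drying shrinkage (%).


DS = (97.9 - 90.8) / 97.9 * 100 = 7.25%

7.25


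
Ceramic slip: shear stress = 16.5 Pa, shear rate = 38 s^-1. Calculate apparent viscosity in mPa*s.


eta = tau/gamma * 1000 = 16.5/38 * 1000 = 434.2 mPa*s

434.2


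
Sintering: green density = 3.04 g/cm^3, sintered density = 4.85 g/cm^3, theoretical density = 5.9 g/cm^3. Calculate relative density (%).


Relative = 4.85 / 5.9 * 100 = 82.2%

82.2


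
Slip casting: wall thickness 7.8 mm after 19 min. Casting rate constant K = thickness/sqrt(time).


K = 7.8 / sqrt(19) = 7.8 / 4.3589 = 1.789 mm/min^0.5

1.789


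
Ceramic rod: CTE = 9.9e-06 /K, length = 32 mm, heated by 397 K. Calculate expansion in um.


dL = 9.9e-06 * 32 * 397 * 1000 = 125.77 um

125.77


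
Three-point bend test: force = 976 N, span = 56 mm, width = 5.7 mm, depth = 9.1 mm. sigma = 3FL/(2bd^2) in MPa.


sigma = 3*976*56/(2*5.7*9.1^2) = 173.7 MPa

173.7


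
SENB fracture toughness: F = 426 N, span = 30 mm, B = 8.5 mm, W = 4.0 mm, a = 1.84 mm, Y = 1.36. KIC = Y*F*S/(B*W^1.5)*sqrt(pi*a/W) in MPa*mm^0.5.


KIC = 1.36*426*30/(8.5*4.0^1.5)*sqrt(pi*1.84/4.0) = 307.27

307.27


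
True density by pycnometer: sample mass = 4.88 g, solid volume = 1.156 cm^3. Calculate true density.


TD = 4.88 / 1.156 = 4.221 g/cm^3

4.221


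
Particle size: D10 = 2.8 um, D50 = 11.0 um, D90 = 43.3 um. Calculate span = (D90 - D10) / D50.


Span = (43.3 - 2.8) / 11.0 = 40.5 / 11.0 = 3.682

3.682


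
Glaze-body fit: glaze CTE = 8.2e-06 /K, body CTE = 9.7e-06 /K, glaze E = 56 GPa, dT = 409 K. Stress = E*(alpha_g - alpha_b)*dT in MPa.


Stress = 56*1000*(8.2e-06 - 9.7e-06)*409 = -34.4 MPa

-34.4


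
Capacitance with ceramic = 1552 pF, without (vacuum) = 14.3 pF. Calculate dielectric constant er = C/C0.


er = 1552 / 14.3 = 108.53

108.53


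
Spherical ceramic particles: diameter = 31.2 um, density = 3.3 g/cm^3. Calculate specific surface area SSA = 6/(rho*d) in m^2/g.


SSA = 6 / (3.3 * 31.2) = 0.058 m^2/g

0.058


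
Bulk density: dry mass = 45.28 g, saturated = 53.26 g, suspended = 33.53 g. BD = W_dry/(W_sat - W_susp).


BD = 45.28 / (53.26 - 33.53) = 45.28 / 19.73 = 2.295 g/cm^3

2.295


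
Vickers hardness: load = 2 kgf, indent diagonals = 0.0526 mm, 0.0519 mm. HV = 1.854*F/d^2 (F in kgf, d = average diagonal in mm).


d_avg = (0.0526+0.0519)/2 = 0.05225 mm
HV = 1.854*2/0.05225^2 = 1358

1358


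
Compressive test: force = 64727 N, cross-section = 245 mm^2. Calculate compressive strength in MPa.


CS = 64727 / 245 = 264.2 MPa

264.2


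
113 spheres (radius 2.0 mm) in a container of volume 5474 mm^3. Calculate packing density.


V_sphere = 4/3*pi*2.0^3 = 33.5103 mm^3
Total V = 113*33.5103 = 3786.6639 mm^3
PD = 3786.6639 / 5474 = 0.692

0.692


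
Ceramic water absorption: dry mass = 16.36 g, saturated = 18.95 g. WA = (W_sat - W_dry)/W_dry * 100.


WA = (18.95 - 16.36) / 16.36 * 100 = 15.83%

15.83


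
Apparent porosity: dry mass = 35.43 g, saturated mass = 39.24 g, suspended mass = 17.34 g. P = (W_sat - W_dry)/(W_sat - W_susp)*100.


P = (39.24 - 35.43) / (39.24 - 17.34) * 100 = 3.81 / 21.9 * 100 = 17.4%

17.4


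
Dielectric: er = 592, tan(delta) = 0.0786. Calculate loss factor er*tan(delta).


Loss = 592 * 0.0786 = 46.531

46.531


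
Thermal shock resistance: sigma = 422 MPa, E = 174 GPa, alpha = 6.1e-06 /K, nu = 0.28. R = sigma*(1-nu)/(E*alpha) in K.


R = 422*(1-0.28)/(174*1000*6.1e-06) = 286 K

286


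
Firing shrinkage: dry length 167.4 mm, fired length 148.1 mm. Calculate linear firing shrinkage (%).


FS = (167.4 - 148.1) / 167.4 * 100 = 11.53%

11.53


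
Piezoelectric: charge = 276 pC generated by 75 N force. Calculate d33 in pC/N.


d33 = 276 / 75 = 3.7 pC/N

3.7


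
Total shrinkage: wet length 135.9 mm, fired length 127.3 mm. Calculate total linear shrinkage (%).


TS = (135.9 - 127.3) / 135.9 * 100 = 6.33%

6.33


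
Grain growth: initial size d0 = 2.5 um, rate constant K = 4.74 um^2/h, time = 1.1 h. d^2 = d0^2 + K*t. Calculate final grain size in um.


d^2 = 2.5^2 + 4.74*1.1 = 11.464
d = sqrt(11.464) = 3.39 um

3.39


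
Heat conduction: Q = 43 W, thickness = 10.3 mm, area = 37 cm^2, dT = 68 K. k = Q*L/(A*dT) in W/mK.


k = 43*10.3/1000/(37/10000*68) = 1.76 W/mK

1.76


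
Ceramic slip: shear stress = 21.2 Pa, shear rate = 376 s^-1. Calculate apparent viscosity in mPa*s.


eta = tau/gamma * 1000 = 21.2/376 * 1000 = 56.4 mPa*s

56.4


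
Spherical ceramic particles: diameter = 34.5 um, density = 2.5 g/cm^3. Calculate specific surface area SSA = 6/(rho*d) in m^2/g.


SSA = 6 / (2.5 * 34.5) = 0.07 m^2/g

0.07


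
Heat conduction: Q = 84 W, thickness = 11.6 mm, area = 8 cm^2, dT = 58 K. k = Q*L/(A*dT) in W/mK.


k = 84*11.6/1000/(8/10000*58) = 21.0 W/mK

21.0


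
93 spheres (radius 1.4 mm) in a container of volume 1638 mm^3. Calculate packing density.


V_sphere = 4/3*pi*1.4^3 = 11.494 mm^3
Total V = 93*11.494 = 1068.942 mm^3
PD = 1068.942 / 1638 = 0.653

0.653


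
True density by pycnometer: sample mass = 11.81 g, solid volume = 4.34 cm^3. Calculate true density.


TD = 11.81 / 4.34 = 2.721 g/cm^3

2.721


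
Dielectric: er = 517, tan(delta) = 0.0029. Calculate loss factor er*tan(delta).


Loss = 517 * 0.0029 = 1.499

1.499


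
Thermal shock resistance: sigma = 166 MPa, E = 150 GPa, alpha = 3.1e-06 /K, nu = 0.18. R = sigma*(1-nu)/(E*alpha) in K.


R = 166*(1-0.18)/(150*1000*3.1e-06) = 293 K

293


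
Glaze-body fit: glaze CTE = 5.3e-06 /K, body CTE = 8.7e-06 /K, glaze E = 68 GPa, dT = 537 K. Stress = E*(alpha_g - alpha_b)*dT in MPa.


Stress = 68*1000*(5.3e-06 - 8.7e-06)*537 = -124.2 MPa

-124.2


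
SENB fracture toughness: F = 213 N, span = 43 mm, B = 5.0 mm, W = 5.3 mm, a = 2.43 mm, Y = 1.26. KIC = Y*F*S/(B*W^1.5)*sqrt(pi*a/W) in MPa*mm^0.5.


KIC = 1.26*213*43/(5.0*5.3^1.5)*sqrt(pi*2.43/5.3) = 227.03

227.03


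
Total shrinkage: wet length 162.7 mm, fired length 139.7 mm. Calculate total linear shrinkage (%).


TS = (162.7 - 139.7) / 162.7 * 100 = 14.14%

14.14


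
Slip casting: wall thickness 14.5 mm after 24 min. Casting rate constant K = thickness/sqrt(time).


K = 14.5 / sqrt(24) = 14.5 / 4.899 = 2.96 mm/min^0.5

2.96


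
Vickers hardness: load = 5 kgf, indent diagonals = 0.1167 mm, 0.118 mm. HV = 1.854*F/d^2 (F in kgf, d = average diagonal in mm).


d_avg = (0.1167+0.118)/2 = 0.11735 mm
HV = 1.854*5/0.11735^2 = 673

673


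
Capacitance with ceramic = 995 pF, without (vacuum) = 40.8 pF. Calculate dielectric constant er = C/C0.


er = 995 / 40.8 = 24.39

24.39


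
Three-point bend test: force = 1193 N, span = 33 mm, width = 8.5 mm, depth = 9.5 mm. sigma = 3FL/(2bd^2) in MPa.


sigma = 3*1193*33/(2*8.5*9.5^2) = 77.0 MPa

77.0


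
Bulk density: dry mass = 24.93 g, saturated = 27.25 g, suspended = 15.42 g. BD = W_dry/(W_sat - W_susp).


BD = 24.93 / (27.25 - 15.42) = 24.93 / 11.83 = 2.107 g/cm^3

2.107


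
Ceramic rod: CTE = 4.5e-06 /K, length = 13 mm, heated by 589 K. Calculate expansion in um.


dL = 4.5e-06 * 13 * 589 * 1000 = 34.457 um

34.457


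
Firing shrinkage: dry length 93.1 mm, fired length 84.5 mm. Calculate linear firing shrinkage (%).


FS = (93.1 - 84.5) / 93.1 * 100 = 9.24%

9.24


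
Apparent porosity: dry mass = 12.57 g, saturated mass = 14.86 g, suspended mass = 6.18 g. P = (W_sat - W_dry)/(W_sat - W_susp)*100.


P = (14.86 - 12.57) / (14.86 - 6.18) * 100 = 2.29 / 8.68 * 100 = 26.4%

26.4


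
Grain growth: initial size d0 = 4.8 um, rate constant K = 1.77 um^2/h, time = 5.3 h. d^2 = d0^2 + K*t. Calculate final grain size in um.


d^2 = 4.8^2 + 1.77*5.3 = 32.421
d = sqrt(32.421) = 5.69 um

5.69


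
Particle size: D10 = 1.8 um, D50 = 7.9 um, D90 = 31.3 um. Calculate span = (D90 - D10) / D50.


Span = (31.3 - 1.8) / 7.9 = 29.5 / 7.9 = 3.734

3.734


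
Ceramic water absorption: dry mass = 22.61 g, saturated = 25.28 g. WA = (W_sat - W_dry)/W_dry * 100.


WA = (25.28 - 22.61) / 22.61 * 100 = 11.81%

11.81


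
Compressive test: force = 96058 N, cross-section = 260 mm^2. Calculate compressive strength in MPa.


CS = 96058 / 260 = 369.5 MPa

369.5


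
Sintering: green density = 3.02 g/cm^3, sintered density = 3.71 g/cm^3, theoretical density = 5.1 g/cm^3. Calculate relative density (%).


Relative = 3.71 / 5.1 * 100 = 72.7%

72.7


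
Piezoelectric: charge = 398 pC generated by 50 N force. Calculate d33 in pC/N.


d33 = 398 / 50 = 8.0 pC/N

8.0


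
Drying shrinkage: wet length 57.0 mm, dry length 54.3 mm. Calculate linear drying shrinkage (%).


DS = (57.0 - 54.3) / 57.0 * 100 = 4.74%

4.74


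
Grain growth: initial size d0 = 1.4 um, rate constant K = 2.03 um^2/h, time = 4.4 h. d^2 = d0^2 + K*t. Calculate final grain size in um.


d^2 = 1.4^2 + 2.03*4.4 = 10.892
d = sqrt(10.892) = 3.3 um

3.3


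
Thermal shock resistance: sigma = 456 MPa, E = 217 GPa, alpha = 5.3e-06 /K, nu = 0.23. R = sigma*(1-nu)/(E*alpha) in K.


R = 456*(1-0.23)/(217*1000*5.3e-06) = 305 K

305


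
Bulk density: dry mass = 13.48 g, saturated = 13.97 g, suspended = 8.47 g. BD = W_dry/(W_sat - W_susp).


BD = 13.48 / (13.97 - 8.47) = 13.48 / 5.5 = 2.451 g/cm^3

2.451


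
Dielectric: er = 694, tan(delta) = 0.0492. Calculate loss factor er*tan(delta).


Loss = 694 * 0.0492 = 34.145

34.145


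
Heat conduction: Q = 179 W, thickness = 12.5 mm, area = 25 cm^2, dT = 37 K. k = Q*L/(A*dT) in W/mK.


k = 179*12.5/1000/(25/10000*37) = 24.19 W/mK

24.19


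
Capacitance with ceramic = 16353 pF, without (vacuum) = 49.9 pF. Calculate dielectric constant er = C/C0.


er = 16353 / 49.9 = 327.72

327.72


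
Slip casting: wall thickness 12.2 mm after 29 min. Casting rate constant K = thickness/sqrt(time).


K = 12.2 / sqrt(29) = 12.2 / 5.3852 = 2.265 mm/min^0.5

2.265


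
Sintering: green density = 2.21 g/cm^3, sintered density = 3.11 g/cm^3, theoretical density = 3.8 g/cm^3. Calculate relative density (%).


Relative = 3.11 / 3.8 * 100 = 81.8%

81.8


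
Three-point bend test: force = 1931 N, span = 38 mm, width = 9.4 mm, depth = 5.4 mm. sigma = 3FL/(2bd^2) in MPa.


sigma = 3*1931*38/(2*9.4*5.4^2) = 401.6 MPa

401.6


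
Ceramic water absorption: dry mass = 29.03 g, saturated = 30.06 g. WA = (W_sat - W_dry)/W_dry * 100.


WA = (30.06 - 29.03) / 29.03 * 100 = 3.55%

3.55


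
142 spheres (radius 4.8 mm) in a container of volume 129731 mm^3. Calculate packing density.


V_sphere = 4/3*pi*4.8^3 = 463.2467 mm^3
Total V = 142*463.2467 = 65781.0314 mm^3
PD = 65781.0314 / 129731 = 0.507

0.507


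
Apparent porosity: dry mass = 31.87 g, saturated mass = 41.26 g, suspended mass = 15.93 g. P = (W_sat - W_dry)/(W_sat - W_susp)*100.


P = (41.26 - 31.87) / (41.26 - 15.93) * 100 = 9.39 / 25.33 * 100 = 37.1%

37.1


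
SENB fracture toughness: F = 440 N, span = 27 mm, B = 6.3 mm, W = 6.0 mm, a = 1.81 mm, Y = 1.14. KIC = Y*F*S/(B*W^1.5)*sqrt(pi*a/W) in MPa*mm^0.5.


KIC = 1.14*440*27/(6.3*6.0^1.5)*sqrt(pi*1.81/6.0) = 142.39

142.39


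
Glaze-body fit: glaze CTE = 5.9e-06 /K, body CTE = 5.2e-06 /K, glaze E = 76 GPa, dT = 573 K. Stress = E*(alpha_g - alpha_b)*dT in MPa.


Stress = 76*1000*(5.9e-06 - 5.2e-06)*573 = 30.5 MPa

30.5


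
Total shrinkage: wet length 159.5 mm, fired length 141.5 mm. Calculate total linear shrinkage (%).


TS = (159.5 - 141.5) / 159.5 * 100 = 11.29%

11.29


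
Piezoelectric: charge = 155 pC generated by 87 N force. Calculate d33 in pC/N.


d33 = 155 / 87 = 1.8 pC/N

1.8


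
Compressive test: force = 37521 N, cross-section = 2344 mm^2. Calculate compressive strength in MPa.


CS = 37521 / 2344 = 16.0 MPa

16.0


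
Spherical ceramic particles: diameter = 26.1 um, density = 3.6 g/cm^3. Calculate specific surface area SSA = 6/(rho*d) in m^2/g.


SSA = 6 / (3.6 * 26.1) = 0.064 m^2/g

0.064


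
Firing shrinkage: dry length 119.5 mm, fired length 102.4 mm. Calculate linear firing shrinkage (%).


FS = (119.5 - 102.4) / 119.5 * 100 = 14.31%

14.31


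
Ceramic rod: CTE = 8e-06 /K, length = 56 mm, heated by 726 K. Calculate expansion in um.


dL = 8e-06 * 56 * 726 * 1000 = 325.248 um

325.248


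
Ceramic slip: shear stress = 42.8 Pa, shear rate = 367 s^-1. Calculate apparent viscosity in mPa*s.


eta = tau/gamma * 1000 = 42.8/367 * 1000 = 116.6 mPa*s

116.6


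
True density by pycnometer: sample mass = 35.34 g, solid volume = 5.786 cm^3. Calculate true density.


TD = 35.34 / 5.786 = 6.108 g/cm^3

6.108


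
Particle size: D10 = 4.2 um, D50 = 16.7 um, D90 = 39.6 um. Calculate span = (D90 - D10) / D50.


Span = (39.6 - 4.2) / 16.7 = 35.4 / 16.7 = 2.12

2.12


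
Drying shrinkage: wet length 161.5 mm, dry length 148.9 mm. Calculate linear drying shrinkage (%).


DS = (161.5 - 148.9) / 161.5 * 100 = 7.8%

7.8


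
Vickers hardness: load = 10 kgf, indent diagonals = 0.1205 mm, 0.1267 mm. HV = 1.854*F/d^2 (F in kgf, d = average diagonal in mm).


d_avg = (0.1205+0.1267)/2 = 0.1236 mm
HV = 1.854*10/0.1236^2 = 1214

1214


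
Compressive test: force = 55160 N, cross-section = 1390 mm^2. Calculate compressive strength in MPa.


CS = 55160 / 1390 = 39.7 MPa

39.7


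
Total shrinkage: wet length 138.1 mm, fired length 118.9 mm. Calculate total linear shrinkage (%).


TS = (138.1 - 118.9) / 138.1 * 100 = 13.9%

13.9


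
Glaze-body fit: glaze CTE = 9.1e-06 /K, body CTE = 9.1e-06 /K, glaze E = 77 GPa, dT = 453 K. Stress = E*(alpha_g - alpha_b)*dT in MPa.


Stress = 77*1000*(9.1e-06 - 9.1e-06)*453 = 0.0 MPa

0.0


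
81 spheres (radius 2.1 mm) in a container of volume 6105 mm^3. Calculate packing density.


V_sphere = 4/3*pi*2.1^3 = 38.7924 mm^3
Total V = 81*38.7924 = 3142.1844 mm^3
PD = 3142.1844 / 6105 = 0.515

0.515


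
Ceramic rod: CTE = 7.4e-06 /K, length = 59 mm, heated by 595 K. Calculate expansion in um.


dL = 7.4e-06 * 59 * 595 * 1000 = 259.777 um

259.777


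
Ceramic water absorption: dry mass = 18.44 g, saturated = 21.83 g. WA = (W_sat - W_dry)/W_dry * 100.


WA = (21.83 - 18.44) / 18.44 * 100 = 18.38%

18.38


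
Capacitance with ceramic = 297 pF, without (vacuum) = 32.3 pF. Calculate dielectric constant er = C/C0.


er = 297 / 32.3 = 9.2

9.2


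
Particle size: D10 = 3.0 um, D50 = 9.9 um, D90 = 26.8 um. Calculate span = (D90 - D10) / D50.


Span = (26.8 - 3.0) / 9.9 = 23.8 / 9.9 = 2.404

2.404


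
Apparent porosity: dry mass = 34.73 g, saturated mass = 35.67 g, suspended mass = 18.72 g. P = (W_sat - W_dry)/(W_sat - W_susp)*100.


P = (35.67 - 34.73) / (35.67 - 18.72) * 100 = 0.94 / 16.95 * 100 = 5.5%

5.5


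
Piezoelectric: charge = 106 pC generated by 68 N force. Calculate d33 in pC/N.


d33 = 106 / 68 = 1.6 pC/N

1.6


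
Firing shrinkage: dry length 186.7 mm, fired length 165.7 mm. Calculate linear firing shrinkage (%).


FS = (186.7 - 165.7) / 186.7 * 100 = 11.25%

11.25


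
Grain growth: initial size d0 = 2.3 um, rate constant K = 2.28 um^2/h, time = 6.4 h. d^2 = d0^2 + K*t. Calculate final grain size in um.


d^2 = 2.3^2 + 2.28*6.4 = 19.882
d = sqrt(19.882) = 4.46 um

4.46


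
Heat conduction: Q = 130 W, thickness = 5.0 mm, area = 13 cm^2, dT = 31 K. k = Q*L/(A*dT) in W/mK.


k = 130*5.0/1000/(13/10000*31) = 16.13 W/mK

16.13


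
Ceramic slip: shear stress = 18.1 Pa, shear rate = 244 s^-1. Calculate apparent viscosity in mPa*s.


eta = tau/gamma * 1000 = 18.1/244 * 1000 = 74.2 mPa*s

74.2


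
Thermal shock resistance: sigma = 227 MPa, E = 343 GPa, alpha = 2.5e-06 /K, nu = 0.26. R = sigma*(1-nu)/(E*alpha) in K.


R = 227*(1-0.26)/(343*1000*2.5e-06) = 196 K

196


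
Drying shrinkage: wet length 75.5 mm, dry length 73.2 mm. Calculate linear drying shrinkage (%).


DS = (75.5 - 73.2) / 75.5 * 100 = 3.05%

3.05


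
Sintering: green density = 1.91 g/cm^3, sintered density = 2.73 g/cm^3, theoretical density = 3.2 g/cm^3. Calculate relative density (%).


Relative = 2.73 / 3.2 * 100 = 85.3%

85.3


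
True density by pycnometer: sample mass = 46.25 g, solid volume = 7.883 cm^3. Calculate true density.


TD = 46.25 / 7.883 = 5.867 g/cm^3

5.867


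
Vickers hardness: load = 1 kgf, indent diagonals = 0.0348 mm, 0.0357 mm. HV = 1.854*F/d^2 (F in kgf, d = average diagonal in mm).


d_avg = (0.0348+0.0357)/2 = 0.03525 mm
HV = 1.854*1/0.03525^2 = 1492

1492


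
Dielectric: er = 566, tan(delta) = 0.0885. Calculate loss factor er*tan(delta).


Loss = 566 * 0.0885 = 50.091

50.091


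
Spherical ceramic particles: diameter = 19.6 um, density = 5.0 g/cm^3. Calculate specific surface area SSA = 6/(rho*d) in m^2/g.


SSA = 6 / (5.0 * 19.6) = 0.061 m^2/g

0.061


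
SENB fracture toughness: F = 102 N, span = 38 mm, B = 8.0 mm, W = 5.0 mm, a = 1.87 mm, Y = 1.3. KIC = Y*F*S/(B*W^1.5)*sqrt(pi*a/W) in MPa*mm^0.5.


KIC = 1.3*102*38/(8.0*5.0^1.5)*sqrt(pi*1.87/5.0) = 61.07

61.07


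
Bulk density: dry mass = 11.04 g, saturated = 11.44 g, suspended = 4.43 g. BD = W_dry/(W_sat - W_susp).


BD = 11.04 / (11.44 - 4.43) = 11.04 / 7.01 = 1.575 g/cm^3

1.575


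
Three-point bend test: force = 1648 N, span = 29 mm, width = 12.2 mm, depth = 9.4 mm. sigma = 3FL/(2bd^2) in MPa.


sigma = 3*1648*29/(2*12.2*9.4^2) = 66.5 MPa

66.5
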